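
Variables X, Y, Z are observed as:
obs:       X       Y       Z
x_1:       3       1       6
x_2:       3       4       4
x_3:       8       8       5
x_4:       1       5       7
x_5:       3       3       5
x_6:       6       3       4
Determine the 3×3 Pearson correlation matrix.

Step 1 — column means:
  mean(X) = (3 + 3 + 8 + 1 + 3 + 6) / 6 = 24/6 = 4
  mean(Y) = (1 + 4 + 8 + 5 + 3 + 3) / 6 = 24/6 = 4
  mean(Z) = (6 + 4 + 5 + 7 + 5 + 4) / 6 = 31/6 = 5.1667

Step 2 — sample variances and covariances s[i,j] = (1/(n-1)) · Σ_k (x_{k,i} - mean_i) · (x_{k,j} - mean_j), with n-1 = 5:
  s[X,X] = ((-1)·(-1) + (-1)·(-1) + (4)·(4) + (-3)·(-3) + (-1)·(-1) + (2)·(2)) / 5 = 32/5 = 6.4
  s[X,Y] = ((-1)·(-3) + (-1)·(0) + (4)·(4) + (-3)·(1) + (-1)·(-1) + (2)·(-1)) / 5 = 15/5 = 3
  s[X,Z] = ((-1)·(0.8333) + (-1)·(-1.1667) + (4)·(-0.1667) + (-3)·(1.8333) + (-1)·(-0.1667) + (2)·(-1.1667)) / 5 = -8/5 = -1.6
  s[Y,Y] = ((-3)·(-3) + (0)·(0) + (4)·(4) + (1)·(1) + (-1)·(-1) + (-1)·(-1)) / 5 = 28/5 = 5.6
  s[Y,Z] = ((-3)·(0.8333) + (0)·(-1.1667) + (4)·(-0.1667) + (1)·(1.8333) + (-1)·(-0.1667) + (-1)·(-1.1667)) / 5 = 0/5 = 0
  s[Z,Z] = ((0.8333)·(0.8333) + (-1.1667)·(-1.1667) + (-0.1667)·(-0.1667) + (1.8333)·(1.8333) + (-0.1667)·(-0.1667) + (-1.1667)·(-1.1667)) / 5 = 6.8333/5 = 1.3667
  Sample standard deviations s_i = √(s[i,i]):
  s(X) = √(6.4) = 2.5298
  s(Y) = √(5.6) = 2.3664
  s(Z) = √(1.3667) = 1.169

Step 3 — r_{ij} = s_{ij} / (s_i · s_j):
  r[X,X] = 1 (diagonal).
  r[X,Y] = 3 / (2.5298 · 2.3664) = 3 / 5.9867 = 0.5011
  r[X,Z] = -1.6 / (2.5298 · 1.169) = -1.6 / 2.9575 = -0.541
  r[Y,Y] = 1 (diagonal).
  r[Y,Z] = 0 / (2.3664 · 1.169) = 0 / 2.7665 = 0
  r[Z,Z] = 1 (diagonal).

R is symmetric with unit diagonal. Assembling:

R = [[1, 0.5011, -0.541],
 [0.5011, 1, 0],
 [-0.541, 0, 1]]


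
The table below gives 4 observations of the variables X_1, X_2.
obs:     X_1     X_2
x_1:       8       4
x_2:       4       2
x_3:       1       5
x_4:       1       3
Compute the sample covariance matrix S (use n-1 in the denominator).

Step 1 — column means:
  mean(X_1) = (8 + 4 + 1 + 1) / 4 = 14/4 = 3.5
  mean(X_2) = (4 + 2 + 5 + 3) / 4 = 14/4 = 3.5

Step 2 — sample covariance S[i,j] = (1/(n-1)) · Σ_k (x_{k,i} - mean_i) · (x_{k,j} - mean_j), with n-1 = 3.
  S[X_1,X_1] = ((4.5)·(4.5) + (0.5)·(0.5) + (-2.5)·(-2.5) + (-2.5)·(-2.5)) / 3 = 33/3 = 11
  S[X_1,X_2] = ((4.5)·(0.5) + (0.5)·(-1.5) + (-2.5)·(1.5) + (-2.5)·(-0.5)) / 3 = -1/3 = -0.3333
  S[X_2,X_2] = ((0.5)·(0.5) + (-1.5)·(-1.5) + (1.5)·(1.5) + (-0.5)·(-0.5)) / 3 = 5/3 = 1.6667

S is symmetric (S[j,i] = S[i,j]). Assembling:

S = [[11, -0.3333],
 [-0.3333, 1.6667]]


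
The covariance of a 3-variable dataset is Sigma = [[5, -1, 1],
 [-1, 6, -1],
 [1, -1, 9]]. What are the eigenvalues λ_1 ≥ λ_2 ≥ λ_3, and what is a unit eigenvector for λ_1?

Step 1 — characteristic polynomial p(λ) = det(λI - Sigma) = λ³ - tr·λ² + c_1·λ - det, where tr = trace, c_1 = sum of the principal 2×2 minors, det = det(Sigma):
  tr = 5 + 6 + 9 = 20,
  c_1 = (5·6 - (-1)²) + (5·9 - (1)²) + (6·9 - (-1)²) = 29 + 44 + 53 = 126,
  det = 5·(6·9 - (-1)²) - (-1)·((-1)·9 - (-1)·(1)) + (1)·((-1)·(-1) - 6·(1)) = 5·(53) - (-1)·(-8) + (1)·(-5) = 252.
  So p(λ) = λ³ - 20λ² + 126λ - 252.
Step 2 — look for an integer root (rational root theorem: any rational root is an integer divisor of 252). Testing λ = 6:
  p(6) = 216 - 720 + 756 - 252 = 0  ✓
  Dividing out (λ - 6): p(λ) = (λ - 6)(λ² - 14λ + 42).
Step 3 — remaining eigenvalues from the quadratic λ² - 14λ + 42 = 0:
  Δ = 14² - 4·42 = 196 - 168 = 28,  λ = (14 ± √28)/2 = (14 ± 5.2915)/2 ≈ 9.6458 or 4.3542.
  Sorted: λ_1 = 9.6458,  λ_2 = 6,  λ_3 = 4.3542  (check: sum = 20 = tr ✓).

Step 4 — unit eigenvector for λ_1 ≈ 9.6458: v spans the null space of (Sigma - λ_1 I), whose rows are
  r_1 = (-4.6458, -1, 1),  r_2 = (-1, -3.6458, -1),  r_3 = (1, -1, -0.6458).
  v is orthogonal to every row, so take v ∝ r_1 × r_2 = ((-1)·(-1) - (1)·(-3.6458), (1)·(-1) - (-4.6458)·(-1), (-4.6458)·(-3.6458) - (-1)·(-1)) ≈ (4.6458, -5.6458, 15.9373).
  Let u = (4.6458, -5.6458, 15.9373).
  ||u|| = √((4.6458)² + (-5.6458)² + (15.9373)²) = √(307.4536) ≈ 17.5344,  v_1 = u/||u|| ≈ (0.265, -0.322, 0.9089) (||v_1|| = 1).

λ_1 = 9.6458,  λ_2 = 6,  λ_3 = 4.3542;  v_1 ≈ (0.265, -0.322, 0.9089)


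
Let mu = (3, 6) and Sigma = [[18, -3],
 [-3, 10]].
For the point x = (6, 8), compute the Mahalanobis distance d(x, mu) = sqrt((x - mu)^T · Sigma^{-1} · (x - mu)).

Step 1 — centre the observation: (x - mu) = (3, 2).

Step 2 — invert Sigma. det(Sigma) = 18·10 - (-3)² = 171.
  Sigma^{-1} = (1/det) · [[d, -b], [-b, a]] = [[0.0585, 0.0175],
 [0.0175, 0.1053]].

Step 3 — form the quadratic (x - mu)^T · Sigma^{-1} · (x - mu):
  Sigma^{-1} · (x - mu) = (0.2105, 0.2632).
  (x - mu)^T · [Sigma^{-1} · (x - mu)] = (3)·(0.2105) + (2)·(0.2632) = 1.1579.

Step 4 — take square root: d = √(1.1579) ≈ 1.0761.

d(x, mu) = √(1.1579) ≈ 1.0761


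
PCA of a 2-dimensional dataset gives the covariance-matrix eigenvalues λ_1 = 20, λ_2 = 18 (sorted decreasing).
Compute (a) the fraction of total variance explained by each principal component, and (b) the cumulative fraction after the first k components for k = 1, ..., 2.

Step 1 — total variance = trace(Sigma) = Σ λ_i = 20 + 18 = 38.

Step 2 — fraction explained by component i = λ_i / Σ λ:
  PC1: 20/38 = 0.5263
  PC2: 18/38 = 0.4737

Step 3 — cumulative fraction after k components = (λ_1 + ... + λ_k) / Σ λ:
  k = 1: 20/38 = 0.5263
  k = 2: (20 + 18)/38 = 38/38 = 1

Summary (fraction, with percent):

explained: PC1 0.5263 (52.63%), PC2 0.4737 (47.37%);  cumulative: 0.5263, 1


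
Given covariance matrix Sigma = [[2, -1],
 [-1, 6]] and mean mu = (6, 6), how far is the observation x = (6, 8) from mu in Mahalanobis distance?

Step 1 — centre the observation: (x - mu) = (0, 2).

Step 2 — invert Sigma. det(Sigma) = 2·6 - (-1)² = 11.
  Sigma^{-1} = (1/det) · [[d, -b], [-b, a]] = [[0.5455, 0.0909],
 [0.0909, 0.1818]].

Step 3 — form the quadratic (x - mu)^T · Sigma^{-1} · (x - mu):
  Sigma^{-1} · (x - mu) = (0.1818, 0.3636).
  (x - mu)^T · [Sigma^{-1} · (x - mu)] = (0)·(0.1818) + (2)·(0.3636) = 0.7273.

Step 4 — take square root: d = √(0.7273) ≈ 0.8528.

d(x, mu) = √(0.7273) ≈ 0.8528


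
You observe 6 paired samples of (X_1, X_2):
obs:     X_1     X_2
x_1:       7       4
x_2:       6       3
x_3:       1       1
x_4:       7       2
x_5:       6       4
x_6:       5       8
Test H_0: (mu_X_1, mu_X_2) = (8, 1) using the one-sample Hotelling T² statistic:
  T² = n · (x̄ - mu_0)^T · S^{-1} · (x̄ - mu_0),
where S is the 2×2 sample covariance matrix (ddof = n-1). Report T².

Step 1 — sample mean vector:
  mean(X_1) = (7 + 6 + 1 + 7 + 6 + 5) / 6 = 32/6 = 5.3333
  mean(X_2) = (4 + 3 + 1 + 2 + 4 + 8) / 6 = 22/6 = 3.6667
  x̄ = (5.3333, 3.6667),  deviation x̄ - mu_0 = (5.3333, 3.6667) - (8, 1) = (-2.6667, 2.6667).

Step 2 — sample covariance matrix, S[i,j] = (1/(n-1)) · Σ_k (x_{k,i} - mean_i) · (x_{k,j} - mean_j), divisor n-1 = 5:
  S[X_1,X_1] = ((1.6667)·(1.6667) + (0.6667)·(0.6667) + (-4.3333)·(-4.3333) + (1.6667)·(1.6667) + (0.6667)·(0.6667) + (-0.3333)·(-0.3333)) / 5 = 25.3333/5 = 5.0667
  S[X_1,X_2] = ((1.6667)·(0.3333) + (0.6667)·(-0.6667) + (-4.3333)·(-2.6667) + (1.6667)·(-1.6667) + (0.6667)·(0.3333) + (-0.3333)·(4.3333)) / 5 = 7.6667/5 = 1.5333
  S[X_2,X_2] = ((0.3333)·(0.3333) + (-0.6667)·(-0.6667) + (-2.6667)·(-2.6667) + (-1.6667)·(-1.6667) + (0.3333)·(0.3333) + (4.3333)·(4.3333)) / 5 = 29.3333/5 = 5.8667
  S = [[5.0667, 1.5333],
 [1.5333, 5.8667]].

Step 3 — invert S. det(S) = 5.0667·5.8667 - (1.5333)² = 27.3733.
  S^{-1} = (1/det) · [[d, -b], [-b, a]] = [[0.2143, -0.056],
 [-0.056, 0.1851]].

Step 4 — quadratic form (x̄ - mu_0)^T · S^{-1} · (x̄ - mu_0):
  S^{-1} · (x̄ - mu_0) = (-0.7209, 0.643),
  (x̄ - mu_0)^T · [...] = (-2.6667)·(-0.7209) + (2.6667)·(0.643) = 3.637.

Step 5 — scale by n: T² = 6 · 3.637 = 21.8217.

T² ≈ 21.8217


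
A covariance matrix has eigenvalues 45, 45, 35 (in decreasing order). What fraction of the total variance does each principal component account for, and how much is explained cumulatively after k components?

Step 1 — total variance = trace(Sigma) = Σ λ_i = 45 + 45 + 35 = 125.

Step 2 — fraction explained by component i = λ_i / Σ λ:
  PC1: 45/125 = 0.36
  PC2: 45/125 = 0.36
  PC3: 35/125 = 0.28

Step 3 — cumulative fraction after k components = (λ_1 + ... + λ_k) / Σ λ:
  k = 1: 45/125 = 0.36
  k = 2: (45 + 45)/125 = 90/125 = 0.72
  k = 3: (45 + 45 + 35)/125 = 125/125 = 1

Summary (fraction, with percent):

explained: PC1 0.36 (36%), PC2 0.36 (36%), PC3 0.28 (28%);  cumulative: 0.36, 0.72, 1


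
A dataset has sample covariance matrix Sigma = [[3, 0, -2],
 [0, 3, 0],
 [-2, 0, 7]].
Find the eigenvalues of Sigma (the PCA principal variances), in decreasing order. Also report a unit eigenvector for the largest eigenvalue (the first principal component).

Step 1 — characteristic polynomial p(λ) = det(λI - Sigma) = λ³ - tr·λ² + c_1·λ - det, where tr = trace, c_1 = sum of the principal 2×2 minors, det = det(Sigma):
  tr = 3 + 3 + 7 = 13,
  c_1 = (3·3 - (0)²) + (3·7 - (-2)²) + (3·7 - (0)²) = 9 + 17 + 21 = 47,
  det = 3·(3·7 - (0)²) - (0)·((0)·7 - (0)·(-2)) + (-2)·((0)·(0) - 3·(-2)) = 3·(21) - (0)·(0) + (-2)·(6) = 51.
  So p(λ) = λ³ - 13λ² + 47λ - 51.
Step 2 — look for an integer root (rational root theorem: any rational root is an integer divisor of 51). Testing λ = 3:
  p(3) = 27 - 117 + 141 - 51 = 0  ✓
  Dividing out (λ - 3): p(λ) = (λ - 3)(λ² - 10λ + 17).
Step 3 — remaining eigenvalues from the quadratic λ² - 10λ + 17 = 0:
  Δ = 10² - 4·17 = 100 - 68 = 32,  λ = (10 ± √32)/2 = (10 ± 5.6569)/2 ≈ 7.8284 or 2.1716.
  Sorted: λ_1 = 7.8284,  λ_2 = 3,  λ_3 = 2.1716  (check: sum = 13 = tr ✓).

Step 4 — unit eigenvector for λ_1 ≈ 7.8284: v spans the null space of (Sigma - λ_1 I), whose rows are
  r_1 = (-4.8284, 0, -2),  r_2 = (0, -4.8284, 0),  r_3 = (-2, 0, -0.8284).
  v is orthogonal to every row, so take v ∝ r_1 × r_2 = ((0)·(0) - (-2)·(-4.8284), (-2)·(0) - (-4.8284)·(0), (-4.8284)·(-4.8284) - (0)·(0)) ≈ (-9.6569, 0, 23.3137).
  Rescale (multiply by -1 so the first nonzero entry is positive): u = (9.6569, 0, -23.3137).
  ||u|| = √((9.6569)² + (0)² + (-23.3137)²) = √(636.7838) ≈ 25.2346,  v_1 = u/||u|| ≈ (0.3827, 0, -0.9239) (||v_1|| = 1).

λ_1 = 7.8284,  λ_2 = 3,  λ_3 = 2.1716;  v_1 ≈ (0.3827, 0, -0.9239)


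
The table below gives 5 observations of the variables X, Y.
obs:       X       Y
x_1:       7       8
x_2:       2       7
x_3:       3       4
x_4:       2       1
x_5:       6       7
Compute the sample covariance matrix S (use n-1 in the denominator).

Step 1 — column means:
  mean(X) = (7 + 2 + 3 + 2 + 6) / 5 = 20/5 = 4
  mean(Y) = (8 + 7 + 4 + 1 + 7) / 5 = 27/5 = 5.4

Step 2 — sample covariance S[i,j] = (1/(n-1)) · Σ_k (x_{k,i} - mean_i) · (x_{k,j} - mean_j), with n-1 = 4.
  S[X,X] = ((3)·(3) + (-2)·(-2) + (-1)·(-1) + (-2)·(-2) + (2)·(2)) / 4 = 22/4 = 5.5
  S[X,Y] = ((3)·(2.6) + (-2)·(1.6) + (-1)·(-1.4) + (-2)·(-4.4) + (2)·(1.6)) / 4 = 18/4 = 4.5
  S[Y,Y] = ((2.6)·(2.6) + (1.6)·(1.6) + (-1.4)·(-1.4) + (-4.4)·(-4.4) + (1.6)·(1.6)) / 4 = 33.2/4 = 8.3

S is symmetric (S[j,i] = S[i,j]). Assembling:

S = [[5.5, 4.5],
 [4.5, 8.3]]


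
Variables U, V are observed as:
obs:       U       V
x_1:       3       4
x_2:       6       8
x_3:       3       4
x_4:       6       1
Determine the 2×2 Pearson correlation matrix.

Step 1 — column means:
  mean(U) = (3 + 6 + 3 + 6) / 4 = 18/4 = 4.5
  mean(V) = (4 + 8 + 4 + 1) / 4 = 17/4 = 4.25

Step 2 — sample variances and covariances s[i,j] = (1/(n-1)) · Σ_k (x_{k,i} - mean_i) · (x_{k,j} - mean_j), with n-1 = 3:
  s[U,U] = ((-1.5)·(-1.5) + (1.5)·(1.5) + (-1.5)·(-1.5) + (1.5)·(1.5)) / 3 = 9/3 = 3
  s[U,V] = ((-1.5)·(-0.25) + (1.5)·(3.75) + (-1.5)·(-0.25) + (1.5)·(-3.25)) / 3 = 1.5/3 = 0.5
  s[V,V] = ((-0.25)·(-0.25) + (3.75)·(3.75) + (-0.25)·(-0.25) + (-3.25)·(-3.25)) / 3 = 24.75/3 = 8.25
  Sample standard deviations s_i = √(s[i,i]):
  s(U) = √(3) = 1.7321
  s(V) = √(8.25) = 2.8723

Step 3 — r_{ij} = s_{ij} / (s_i · s_j):
  r[U,U] = 1 (diagonal).
  r[U,V] = 0.5 / (1.7321 · 2.8723) = 0.5 / 4.9749 = 0.1005
  r[V,V] = 1 (diagonal).

R is symmetric with unit diagonal. Assembling:

R = [[1, 0.1005],
 [0.1005, 1]]


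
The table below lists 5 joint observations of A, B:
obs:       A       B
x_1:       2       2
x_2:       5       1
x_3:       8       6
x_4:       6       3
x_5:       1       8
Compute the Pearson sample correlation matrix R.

Step 1 — column means:
  mean(A) = (2 + 5 + 8 + 6 + 1) / 5 = 22/5 = 4.4
  mean(B) = (2 + 1 + 6 + 3 + 8) / 5 = 20/5 = 4

Step 2 — sample variances and covariances s[i,j] = (1/(n-1)) · Σ_k (x_{k,i} - mean_i) · (x_{k,j} - mean_j), with n-1 = 4:
  s[A,A] = ((-2.4)·(-2.4) + (0.6)·(0.6) + (3.6)·(3.6) + (1.6)·(1.6) + (-3.4)·(-3.4)) / 4 = 33.2/4 = 8.3
  s[A,B] = ((-2.4)·(-2) + (0.6)·(-3) + (3.6)·(2) + (1.6)·(-1) + (-3.4)·(4)) / 4 = -5/4 = -1.25
  s[B,B] = ((-2)·(-2) + (-3)·(-3) + (2)·(2) + (-1)·(-1) + (4)·(4)) / 4 = 34/4 = 8.5
  Sample standard deviations s_i = √(s[i,i]):
  s(A) = √(8.3) = 2.881
  s(B) = √(8.5) = 2.9155

Step 3 — r_{ij} = s_{ij} / (s_i · s_j):
  r[A,A] = 1 (diagonal).
  r[A,B] = -1.25 / (2.881 · 2.9155) = -1.25 / 8.3994 = -0.1488
  r[B,B] = 1 (diagonal).

R is symmetric with unit diagonal. Assembling:

R = [[1, -0.1488],
 [-0.1488, 1]]


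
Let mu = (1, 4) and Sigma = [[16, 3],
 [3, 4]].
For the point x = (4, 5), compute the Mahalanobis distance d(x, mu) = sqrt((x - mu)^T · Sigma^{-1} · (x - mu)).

Step 1 — centre the observation: (x - mu) = (3, 1).

Step 2 — invert Sigma. det(Sigma) = 16·4 - (3)² = 55.
  Sigma^{-1} = (1/det) · [[d, -b], [-b, a]] = [[0.0727, -0.0545],
 [-0.0545, 0.2909]].

Step 3 — form the quadratic (x - mu)^T · Sigma^{-1} · (x - mu):
  Sigma^{-1} · (x - mu) = (0.1636, 0.1273).
  (x - mu)^T · [Sigma^{-1} · (x - mu)] = (3)·(0.1636) + (1)·(0.1273) = 0.6182.

Step 4 — take square root: d = √(0.6182) ≈ 0.7862.

d(x, mu) = √(0.6182) ≈ 0.7862


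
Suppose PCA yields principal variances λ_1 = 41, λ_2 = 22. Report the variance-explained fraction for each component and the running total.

Step 1 — total variance = trace(Sigma) = Σ λ_i = 41 + 22 = 63.

Step 2 — fraction explained by component i = λ_i / Σ λ:
  PC1: 41/63 = 0.6508
  PC2: 22/63 = 0.3492

Step 3 — cumulative fraction after k components = (λ_1 + ... + λ_k) / Σ λ:
  k = 1: 41/63 = 0.6508
  k = 2: (41 + 22)/63 = 63/63 = 1

Summary (fraction, with percent):

explained: PC1 0.6508 (65.08%), PC2 0.3492 (34.92%);  cumulative: 0.6508, 1


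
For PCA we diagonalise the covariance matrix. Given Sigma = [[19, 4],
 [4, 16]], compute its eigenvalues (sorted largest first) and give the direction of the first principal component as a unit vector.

Step 1 — characteristic polynomial of 2×2 Sigma:
  det(Sigma - λI) = λ² - trace · λ + det = 0.
  trace = 19 + 16 = 35, det = 19·16 - (4)² = 288.
Step 2 — discriminant:
  Δ = trace² - 4·det = 1225 - 1152 = 73.
Step 3 — eigenvalues:
  λ = (trace ± √Δ)/2 = (35 ± 8.544)/2,
  λ_1 = 21.772,  λ_2 = 13.228.

Step 4 — unit eigenvector for λ_1: solve (Sigma - λ_1 I)v = 0. First row:
  (19 - 21.772)·v_x + (4)·v_y = 0, i.e. (-2.772)·v_x + (4)·v_y = 0,
  so v ∝ (b, λ_1 - a) = (4, 2.772) = u.
  ||u|| = √((4)² + (2.772)²) = √(23.684) ≈ 4.8666,
  v_1 = u/||u|| ≈ (0.8219, 0.5696) (||v_1|| = 1).

λ_1 = 21.772,  λ_2 = 13.228;  v_1 ≈ (0.8219, 0.5696)


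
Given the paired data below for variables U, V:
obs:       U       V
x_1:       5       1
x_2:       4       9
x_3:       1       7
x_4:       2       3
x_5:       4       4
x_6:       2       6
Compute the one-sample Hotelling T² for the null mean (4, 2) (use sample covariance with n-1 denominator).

Step 1 — sample mean vector:
  mean(U) = (5 + 4 + 1 + 2 + 4 + 2) / 6 = 18/6 = 3
  mean(V) = (1 + 9 + 7 + 3 + 4 + 6) / 6 = 30/6 = 5
  x̄ = (3, 5),  deviation x̄ - mu_0 = (3, 5) - (4, 2) = (-1, 3).

Step 2 — sample covariance matrix, S[i,j] = (1/(n-1)) · Σ_k (x_{k,i} - mean_i) · (x_{k,j} - mean_j), divisor n-1 = 5:
  S[U,U] = ((2)·(2) + (1)·(1) + (-2)·(-2) + (-1)·(-1) + (1)·(1) + (-1)·(-1)) / 5 = 12/5 = 2.4
  S[U,V] = ((2)·(-4) + (1)·(4) + (-2)·(2) + (-1)·(-2) + (1)·(-1) + (-1)·(1)) / 5 = -8/5 = -1.6
  S[V,V] = ((-4)·(-4) + (4)·(4) + (2)·(2) + (-2)·(-2) + (-1)·(-1) + (1)·(1)) / 5 = 42/5 = 8.4
  S = [[2.4, -1.6],
 [-1.6, 8.4]].

Step 3 — invert S. det(S) = 2.4·8.4 - (-1.6)² = 17.6.
  S^{-1} = (1/det) · [[d, -b], [-b, a]] = [[0.4773, 0.0909],
 [0.0909, 0.1364]].

Step 4 — quadratic form (x̄ - mu_0)^T · S^{-1} · (x̄ - mu_0):
  S^{-1} · (x̄ - mu_0) = (-0.2045, 0.3182),
  (x̄ - mu_0)^T · [...] = (-1)·(-0.2045) + (3)·(0.3182) = 1.1591.

Step 5 — scale by n: T² = 6 · 1.1591 = 6.9545.

T² ≈ 6.9545


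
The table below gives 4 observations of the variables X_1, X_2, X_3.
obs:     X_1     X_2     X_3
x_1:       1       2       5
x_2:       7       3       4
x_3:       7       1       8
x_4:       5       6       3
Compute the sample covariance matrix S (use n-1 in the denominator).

Step 1 — column means:
  mean(X_1) = (1 + 7 + 7 + 5) / 4 = 20/4 = 5
  mean(X_2) = (2 + 3 + 1 + 6) / 4 = 12/4 = 3
  mean(X_3) = (5 + 4 + 8 + 3) / 4 = 20/4 = 5

Step 2 — sample covariance S[i,j] = (1/(n-1)) · Σ_k (x_{k,i} - mean_i) · (x_{k,j} - mean_j), with n-1 = 3.
  S[X_1,X_1] = ((-4)·(-4) + (2)·(2) + (2)·(2) + (0)·(0)) / 3 = 24/3 = 8
  S[X_1,X_2] = ((-4)·(-1) + (2)·(0) + (2)·(-2) + (0)·(3)) / 3 = 0/3 = 0
  S[X_1,X_3] = ((-4)·(0) + (2)·(-1) + (2)·(3) + (0)·(-2)) / 3 = 4/3 = 1.3333
  S[X_2,X_2] = ((-1)·(-1) + (0)·(0) + (-2)·(-2) + (3)·(3)) / 3 = 14/3 = 4.6667
  S[X_2,X_3] = ((-1)·(0) + (0)·(-1) + (-2)·(3) + (3)·(-2)) / 3 = -12/3 = -4
  S[X_3,X_3] = ((0)·(0) + (-1)·(-1) + (3)·(3) + (-2)·(-2)) / 3 = 14/3 = 4.6667

S is symmetric (S[j,i] = S[i,j]). Assembling:

S = [[8, 0, 1.3333],
 [0, 4.6667, -4],
 [1.3333, -4, 4.6667]]


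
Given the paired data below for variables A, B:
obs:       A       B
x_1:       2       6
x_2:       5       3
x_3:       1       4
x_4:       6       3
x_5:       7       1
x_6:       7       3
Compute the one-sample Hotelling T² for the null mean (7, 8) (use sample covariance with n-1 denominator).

Step 1 — sample mean vector:
  mean(A) = (2 + 5 + 1 + 6 + 7 + 7) / 6 = 28/6 = 4.6667
  mean(B) = (6 + 3 + 4 + 3 + 1 + 3) / 6 = 20/6 = 3.3333
  x̄ = (4.6667, 3.3333),  deviation x̄ - mu_0 = (4.6667, 3.3333) - (7, 8) = (-2.3333, -4.6667).

Step 2 — sample covariance matrix, S[i,j] = (1/(n-1)) · Σ_k (x_{k,i} - mean_i) · (x_{k,j} - mean_j), divisor n-1 = 5:
  S[A,A] = ((-2.6667)·(-2.6667) + (0.3333)·(0.3333) + (-3.6667)·(-3.6667) + (1.3333)·(1.3333) + (2.3333)·(2.3333) + (2.3333)·(2.3333)) / 5 = 33.3333/5 = 6.6667
  S[A,B] = ((-2.6667)·(2.6667) + (0.3333)·(-0.3333) + (-3.6667)·(0.6667) + (1.3333)·(-0.3333) + (2.3333)·(-2.3333) + (2.3333)·(-0.3333)) / 5 = -16.3333/5 = -3.2667
  S[B,B] = ((2.6667)·(2.6667) + (-0.3333)·(-0.3333) + (0.6667)·(0.6667) + (-0.3333)·(-0.3333) + (-2.3333)·(-2.3333) + (-0.3333)·(-0.3333)) / 5 = 13.3333/5 = 2.6667
  S = [[6.6667, -3.2667],
 [-3.2667, 2.6667]].

Step 3 — invert S. det(S) = 6.6667·2.6667 - (-3.2667)² = 7.1067.
  S^{-1} = (1/det) · [[d, -b], [-b, a]] = [[0.3752, 0.4597],
 [0.4597, 0.9381]].

Step 4 — quadratic form (x̄ - mu_0)^T · S^{-1} · (x̄ - mu_0):
  S^{-1} · (x̄ - mu_0) = (-3.0206, -5.4503),
  (x̄ - mu_0)^T · [...] = (-2.3333)·(-3.0206) + (-4.6667)·(-5.4503) = 32.4828.

Step 5 — scale by n: T² = 6 · 32.4828 = 194.8968.

T² ≈ 194.8968


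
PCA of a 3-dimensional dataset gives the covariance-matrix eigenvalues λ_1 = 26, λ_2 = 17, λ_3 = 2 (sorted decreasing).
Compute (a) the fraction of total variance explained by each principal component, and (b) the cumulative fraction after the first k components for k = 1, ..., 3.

Step 1 — total variance = trace(Sigma) = Σ λ_i = 26 + 17 + 2 = 45.

Step 2 — fraction explained by component i = λ_i / Σ λ:
  PC1: 26/45 = 0.5778
  PC2: 17/45 = 0.3778
  PC3: 2/45 = 0.0444

Step 3 — cumulative fraction after k components = (λ_1 + ... + λ_k) / Σ λ:
  k = 1: 26/45 = 0.5778
  k = 2: (26 + 17)/45 = 43/45 = 0.9556
  k = 3: (26 + 17 + 2)/45 = 45/45 = 1

Summary (fraction, with percent):

explained: PC1 0.5778 (57.78%), PC2 0.3778 (37.78%), PC3 0.0444 (4.44%);  cumulative: 0.5778, 0.9556, 1


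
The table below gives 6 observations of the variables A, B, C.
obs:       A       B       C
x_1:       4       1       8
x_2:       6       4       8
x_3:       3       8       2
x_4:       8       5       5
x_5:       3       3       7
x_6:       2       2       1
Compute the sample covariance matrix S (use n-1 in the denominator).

Step 1 — column means:
  mean(A) = (4 + 6 + 3 + 8 + 3 + 2) / 6 = 26/6 = 4.3333
  mean(B) = (1 + 4 + 8 + 5 + 3 + 2) / 6 = 23/6 = 3.8333
  mean(C) = (8 + 8 + 2 + 5 + 7 + 1) / 6 = 31/6 = 5.1667

Step 2 — sample covariance S[i,j] = (1/(n-1)) · Σ_k (x_{k,i} - mean_i) · (x_{k,j} - mean_j), with n-1 = 5.
  S[A,A] = ((-0.3333)·(-0.3333) + (1.6667)·(1.6667) + (-1.3333)·(-1.3333) + (3.6667)·(3.6667) + (-1.3333)·(-1.3333) + (-2.3333)·(-2.3333)) / 5 = 25.3333/5 = 5.0667
  S[A,B] = ((-0.3333)·(-2.8333) + (1.6667)·(0.1667) + (-1.3333)·(4.1667) + (3.6667)·(1.1667) + (-1.3333)·(-0.8333) + (-2.3333)·(-1.8333)) / 5 = 5.3333/5 = 1.0667
  S[A,C] = ((-0.3333)·(2.8333) + (1.6667)·(2.8333) + (-1.3333)·(-3.1667) + (3.6667)·(-0.1667) + (-1.3333)·(1.8333) + (-2.3333)·(-4.1667)) / 5 = 14.6667/5 = 2.9333
  S[B,B] = ((-2.8333)·(-2.8333) + (0.1667)·(0.1667) + (4.1667)·(4.1667) + (1.1667)·(1.1667) + (-0.8333)·(-0.8333) + (-1.8333)·(-1.8333)) / 5 = 30.8333/5 = 6.1667
  S[B,C] = ((-2.8333)·(2.8333) + (0.1667)·(2.8333) + (4.1667)·(-3.1667) + (1.1667)·(-0.1667) + (-0.8333)·(1.8333) + (-1.8333)·(-4.1667)) / 5 = -14.8333/5 = -2.9667
  S[C,C] = ((2.8333)·(2.8333) + (2.8333)·(2.8333) + (-3.1667)·(-3.1667) + (-0.1667)·(-0.1667) + (1.8333)·(1.8333) + (-4.1667)·(-4.1667)) / 5 = 46.8333/5 = 9.3667

S is symmetric (S[j,i] = S[i,j]). Assembling:

S = [[5.0667, 1.0667, 2.9333],
 [1.0667, 6.1667, -2.9667],
 [2.9333, -2.9667, 9.3667]]


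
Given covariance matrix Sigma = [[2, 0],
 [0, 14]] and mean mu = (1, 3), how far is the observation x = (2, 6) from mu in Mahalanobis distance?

Step 1 — centre the observation: (x - mu) = (1, 3).

Step 2 — invert Sigma. det(Sigma) = 2·14 - (0)² = 28.
  Sigma^{-1} = (1/det) · [[d, -b], [-b, a]] = [[0.5, 0],
 [0, 0.0714]].

Step 3 — form the quadratic (x - mu)^T · Sigma^{-1} · (x - mu):
  Sigma^{-1} · (x - mu) = (0.5, 0.2143).
  (x - mu)^T · [Sigma^{-1} · (x - mu)] = (1)·(0.5) + (3)·(0.2143) = 1.1429.

Step 4 — take square root: d = √(1.1429) ≈ 1.069.

d(x, mu) = √(1.1429) ≈ 1.069


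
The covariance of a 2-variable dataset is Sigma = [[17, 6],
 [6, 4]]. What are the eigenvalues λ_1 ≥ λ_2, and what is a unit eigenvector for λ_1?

Step 1 — characteristic polynomial of 2×2 Sigma:
  det(Sigma - λI) = λ² - trace · λ + det = 0.
  trace = 17 + 4 = 21, det = 17·4 - (6)² = 32.
Step 2 — discriminant:
  Δ = trace² - 4·det = 441 - 128 = 313.
Step 3 — eigenvalues:
  λ = (trace ± √Δ)/2 = (21 ± 17.6918)/2,
  λ_1 = 19.3459,  λ_2 = 1.6541.

Step 4 — unit eigenvector for λ_1: solve (Sigma - λ_1 I)v = 0. First row:
  (17 - 19.3459)·v_x + (6)·v_y = 0, i.e. (-2.3459)·v_x + (6)·v_y = 0,
  so v ∝ (b, λ_1 - a) = (6, 2.3459) = u.
  ||u|| = √((6)² + (2.3459)²) = √(41.5033) ≈ 6.4423,
  v_1 = u/||u|| ≈ (0.9313, 0.3641) (||v_1|| = 1).

λ_1 = 19.3459,  λ_2 = 1.6541;  v_1 ≈ (0.9313, 0.3641)


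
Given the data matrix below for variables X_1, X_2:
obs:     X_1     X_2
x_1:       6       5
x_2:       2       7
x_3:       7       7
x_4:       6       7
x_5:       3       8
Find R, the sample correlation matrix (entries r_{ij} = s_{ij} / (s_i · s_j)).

Step 1 — column means:
  mean(X_1) = (6 + 2 + 7 + 6 + 3) / 5 = 24/5 = 4.8
  mean(X_2) = (5 + 7 + 7 + 7 + 8) / 5 = 34/5 = 6.8

Step 2 — sample variances and covariances s[i,j] = (1/(n-1)) · Σ_k (x_{k,i} - mean_i) · (x_{k,j} - mean_j), with n-1 = 4:
  s[X_1,X_1] = ((1.2)·(1.2) + (-2.8)·(-2.8) + (2.2)·(2.2) + (1.2)·(1.2) + (-1.8)·(-1.8)) / 4 = 18.8/4 = 4.7
  s[X_1,X_2] = ((1.2)·(-1.8) + (-2.8)·(0.2) + (2.2)·(0.2) + (1.2)·(0.2) + (-1.8)·(1.2)) / 4 = -4.2/4 = -1.05
  s[X_2,X_2] = ((-1.8)·(-1.8) + (0.2)·(0.2) + (0.2)·(0.2) + (0.2)·(0.2) + (1.2)·(1.2)) / 4 = 4.8/4 = 1.2
  Sample standard deviations s_i = √(s[i,i]):
  s(X_1) = √(4.7) = 2.1679
  s(X_2) = √(1.2) = 1.0954

Step 3 — r_{ij} = s_{ij} / (s_i · s_j):
  r[X_1,X_1] = 1 (diagonal).
  r[X_1,X_2] = -1.05 / (2.1679 · 1.0954) = -1.05 / 2.3749 = -0.4421
  r[X_2,X_2] = 1 (diagonal).

R is symmetric with unit diagonal. Assembling:

R = [[1, -0.4421],
 [-0.4421, 1]]


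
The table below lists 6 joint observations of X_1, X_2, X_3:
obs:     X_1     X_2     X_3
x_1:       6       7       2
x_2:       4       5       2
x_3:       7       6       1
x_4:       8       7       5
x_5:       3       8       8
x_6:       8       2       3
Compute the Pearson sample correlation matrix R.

Step 1 — column means:
  mean(X_1) = (6 + 4 + 7 + 8 + 3 + 8) / 6 = 36/6 = 6
  mean(X_2) = (7 + 5 + 6 + 7 + 8 + 2) / 6 = 35/6 = 5.8333
  mean(X_3) = (2 + 2 + 1 + 5 + 8 + 3) / 6 = 21/6 = 3.5

Step 2 — sample variances and covariances s[i,j] = (1/(n-1)) · Σ_k (x_{k,i} - mean_i) · (x_{k,j} - mean_j), with n-1 = 5:
  s[X_1,X_1] = ((0)·(0) + (-2)·(-2) + (1)·(1) + (2)·(2) + (-3)·(-3) + (2)·(2)) / 5 = 22/5 = 4.4
  s[X_1,X_2] = ((0)·(1.1667) + (-2)·(-0.8333) + (1)·(0.1667) + (2)·(1.1667) + (-3)·(2.1667) + (2)·(-3.8333)) / 5 = -10/5 = -2
  s[X_1,X_3] = ((0)·(-1.5) + (-2)·(-1.5) + (1)·(-2.5) + (2)·(1.5) + (-3)·(4.5) + (2)·(-0.5)) / 5 = -11/5 = -2.2
  s[X_2,X_2] = ((1.1667)·(1.1667) + (-0.8333)·(-0.8333) + (0.1667)·(0.1667) + (1.1667)·(1.1667) + (2.1667)·(2.1667) + (-3.8333)·(-3.8333)) / 5 = 22.8333/5 = 4.5667
  s[X_2,X_3] = ((1.1667)·(-1.5) + (-0.8333)·(-1.5) + (0.1667)·(-2.5) + (1.1667)·(1.5) + (2.1667)·(4.5) + (-3.8333)·(-0.5)) / 5 = 12.5/5 = 2.5
  s[X_3,X_3] = ((-1.5)·(-1.5) + (-1.5)·(-1.5) + (-2.5)·(-2.5) + (1.5)·(1.5) + (4.5)·(4.5) + (-0.5)·(-0.5)) / 5 = 33.5/5 = 6.7
  Sample standard deviations s_i = √(s[i,i]):
  s(X_1) = √(4.4) = 2.0976
  s(X_2) = √(4.5667) = 2.137
  s(X_3) = √(6.7) = 2.5884

Step 3 — r_{ij} = s_{ij} / (s_i · s_j):
  r[X_1,X_1] = 1 (diagonal).
  r[X_1,X_2] = -2 / (2.0976 · 2.137) = -2 / 4.4826 = -0.4462
  r[X_1,X_3] = -2.2 / (2.0976 · 2.5884) = -2.2 / 5.4295 = -0.4052
  r[X_2,X_2] = 1 (diagonal).
  r[X_2,X_3] = 2.5 / (2.137 · 2.5884) = 2.5 / 5.5314 = 0.452
  r[X_3,X_3] = 1 (diagonal).

R is symmetric with unit diagonal. Assembling:

R = [[1, -0.4462, -0.4052],
 [-0.4462, 1, 0.452],
 [-0.4052, 0.452, 1]]


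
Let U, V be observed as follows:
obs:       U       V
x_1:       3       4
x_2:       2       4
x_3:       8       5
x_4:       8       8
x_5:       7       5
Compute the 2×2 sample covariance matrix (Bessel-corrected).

Step 1 — column means:
  mean(U) = (3 + 2 + 8 + 8 + 7) / 5 = 28/5 = 5.6
  mean(V) = (4 + 4 + 5 + 8 + 5) / 5 = 26/5 = 5.2

Step 2 — sample covariance S[i,j] = (1/(n-1)) · Σ_k (x_{k,i} - mean_i) · (x_{k,j} - mean_j), with n-1 = 4.
  S[U,U] = ((-2.6)·(-2.6) + (-3.6)·(-3.6) + (2.4)·(2.4) + (2.4)·(2.4) + (1.4)·(1.4)) / 4 = 33.2/4 = 8.3
  S[U,V] = ((-2.6)·(-1.2) + (-3.6)·(-1.2) + (2.4)·(-0.2) + (2.4)·(2.8) + (1.4)·(-0.2)) / 4 = 13.4/4 = 3.35
  S[V,V] = ((-1.2)·(-1.2) + (-1.2)·(-1.2) + (-0.2)·(-0.2) + (2.8)·(2.8) + (-0.2)·(-0.2)) / 4 = 10.8/4 = 2.7

S is symmetric (S[j,i] = S[i,j]). Assembling:

S = [[8.3, 3.35],
 [3.35, 2.7]]


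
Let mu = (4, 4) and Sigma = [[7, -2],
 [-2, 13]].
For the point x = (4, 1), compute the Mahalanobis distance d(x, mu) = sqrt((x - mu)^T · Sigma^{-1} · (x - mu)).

Step 1 — centre the observation: (x - mu) = (0, -3).

Step 2 — invert Sigma. det(Sigma) = 7·13 - (-2)² = 87.
  Sigma^{-1} = (1/det) · [[d, -b], [-b, a]] = [[0.1494, 0.023],
 [0.023, 0.0805]].

Step 3 — form the quadratic (x - mu)^T · Sigma^{-1} · (x - mu):
  Sigma^{-1} · (x - mu) = (-0.069, -0.2414).
  (x - mu)^T · [Sigma^{-1} · (x - mu)] = (0)·(-0.069) + (-3)·(-0.2414) = 0.7241.

Step 4 — take square root: d = √(0.7241) ≈ 0.851.

d(x, mu) = √(0.7241) ≈ 0.851


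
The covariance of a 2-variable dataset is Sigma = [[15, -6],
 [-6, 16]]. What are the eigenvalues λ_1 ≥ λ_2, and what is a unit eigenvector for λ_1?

Step 1 — characteristic polynomial of 2×2 Sigma:
  det(Sigma - λI) = λ² - trace · λ + det = 0.
  trace = 15 + 16 = 31, det = 15·16 - (-6)² = 204.
Step 2 — discriminant:
  Δ = trace² - 4·det = 961 - 816 = 145.
Step 3 — eigenvalues:
  λ = (trace ± √Δ)/2 = (31 ± 12.0416)/2,
  λ_1 = 21.5208,  λ_2 = 9.4792.

Step 4 — unit eigenvector for λ_1: solve (Sigma - λ_1 I)v = 0. First row:
  (15 - 21.5208)·v_x + (-6)·v_y = 0, i.e. (-6.5208)·v_x + (-6)·v_y = 0,
  so v ∝ (b, λ_1 - a) = (-6, 6.5208); multiply by -1 so the first entry is positive: u = (6, -6.5208).
  ||u|| = √((6)² + (-6.5208)²) = √(78.5208) ≈ 8.8612,
  v_1 = u/||u|| ≈ (0.6771, -0.7359) (||v_1|| = 1).

λ_1 = 21.5208,  λ_2 = 9.4792;  v_1 ≈ (0.6771, -0.7359)


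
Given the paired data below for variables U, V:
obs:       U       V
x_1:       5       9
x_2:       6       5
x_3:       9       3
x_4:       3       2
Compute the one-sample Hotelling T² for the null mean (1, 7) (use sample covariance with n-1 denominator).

Step 1 — sample mean vector:
  mean(U) = (5 + 6 + 9 + 3) / 4 = 23/4 = 5.75
  mean(V) = (9 + 5 + 3 + 2) / 4 = 19/4 = 4.75
  x̄ = (5.75, 4.75),  deviation x̄ - mu_0 = (5.75, 4.75) - (1, 7) = (4.75, -2.25).

Step 2 — sample covariance matrix, S[i,j] = (1/(n-1)) · Σ_k (x_{k,i} - mean_i) · (x_{k,j} - mean_j), divisor n-1 = 3:
  S[U,U] = ((-0.75)·(-0.75) + (0.25)·(0.25) + (3.25)·(3.25) + (-2.75)·(-2.75)) / 3 = 18.75/3 = 6.25
  S[U,V] = ((-0.75)·(4.25) + (0.25)·(0.25) + (3.25)·(-1.75) + (-2.75)·(-2.75)) / 3 = -1.25/3 = -0.4167
  S[V,V] = ((4.25)·(4.25) + (0.25)·(0.25) + (-1.75)·(-1.75) + (-2.75)·(-2.75)) / 3 = 28.75/3 = 9.5833
  S = [[6.25, -0.4167],
 [-0.4167, 9.5833]].

Step 3 — invert S. det(S) = 6.25·9.5833 - (-0.4167)² = 59.7222.
  S^{-1} = (1/det) · [[d, -b], [-b, a]] = [[0.1605, 0.007],
 [0.007, 0.1047]].

Step 4 — quadratic form (x̄ - mu_0)^T · S^{-1} · (x̄ - mu_0):
  S^{-1} · (x̄ - mu_0) = (0.7465, -0.2023),
  (x̄ - mu_0)^T · [...] = (4.75)·(0.7465) + (-2.25)·(-0.2023) = 4.0012.

Step 5 — scale by n: T² = 4 · 4.0012 = 16.0047.

T² ≈ 16.0047


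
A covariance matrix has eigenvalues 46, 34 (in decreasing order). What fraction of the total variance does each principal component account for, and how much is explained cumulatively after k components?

Step 1 — total variance = trace(Sigma) = Σ λ_i = 46 + 34 = 80.

Step 2 — fraction explained by component i = λ_i / Σ λ:
  PC1: 46/80 = 0.575
  PC2: 34/80 = 0.425

Step 3 — cumulative fraction after k components = (λ_1 + ... + λ_k) / Σ λ:
  k = 1: 46/80 = 0.575
  k = 2: (46 + 34)/80 = 80/80 = 1

Summary (fraction, with percent):

explained: PC1 0.575 (57.5%), PC2 0.425 (42.5%);  cumulative: 0.575, 1


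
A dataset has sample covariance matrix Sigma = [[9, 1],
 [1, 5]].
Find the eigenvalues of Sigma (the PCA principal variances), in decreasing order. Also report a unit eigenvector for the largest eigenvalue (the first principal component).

Step 1 — characteristic polynomial of 2×2 Sigma:
  det(Sigma - λI) = λ² - trace · λ + det = 0.
  trace = 9 + 5 = 14, det = 9·5 - (1)² = 44.
Step 2 — discriminant:
  Δ = trace² - 4·det = 196 - 176 = 20.
Step 3 — eigenvalues:
  λ = (trace ± √Δ)/2 = (14 ± 4.4721)/2,
  λ_1 = 9.2361,  λ_2 = 4.7639.

Step 4 — unit eigenvector for λ_1: solve (Sigma - λ_1 I)v = 0. First row:
  (9 - 9.2361)·v_x + (1)·v_y = 0, i.e. (-0.2361)·v_x + (1)·v_y = 0,
  so v ∝ (b, λ_1 - a) = (1, 0.2361) = u.
  ||u|| = √((1)² + (0.2361)²) = √(1.0557) ≈ 1.0275,
  v_1 = u/||u|| ≈ (0.9732, 0.2298) (||v_1|| = 1).

λ_1 = 9.2361,  λ_2 = 4.7639;  v_1 ≈ (0.9732, 0.2298)


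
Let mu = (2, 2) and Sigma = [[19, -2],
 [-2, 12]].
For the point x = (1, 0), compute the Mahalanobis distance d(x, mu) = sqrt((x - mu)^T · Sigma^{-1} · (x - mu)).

Step 1 — centre the observation: (x - mu) = (-1, -2).

Step 2 — invert Sigma. det(Sigma) = 19·12 - (-2)² = 224.
  Sigma^{-1} = (1/det) · [[d, -b], [-b, a]] = [[0.0536, 0.0089],
 [0.0089, 0.0848]].

Step 3 — form the quadratic (x - mu)^T · Sigma^{-1} · (x - mu):
  Sigma^{-1} · (x - mu) = (-0.0714, -0.1786).
  (x - mu)^T · [Sigma^{-1} · (x - mu)] = (-1)·(-0.0714) + (-2)·(-0.1786) = 0.4286.

Step 4 — take square root: d = √(0.4286) ≈ 0.6547.

d(x, mu) = √(0.4286) ≈ 0.6547


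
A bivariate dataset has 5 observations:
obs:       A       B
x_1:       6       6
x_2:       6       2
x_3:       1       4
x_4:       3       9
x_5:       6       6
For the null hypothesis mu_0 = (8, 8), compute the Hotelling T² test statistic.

Step 1 — sample mean vector:
  mean(A) = (6 + 6 + 1 + 3 + 6) / 5 = 22/5 = 4.4
  mean(B) = (6 + 2 + 4 + 9 + 6) / 5 = 27/5 = 5.4
  x̄ = (4.4, 5.4),  deviation x̄ - mu_0 = (4.4, 5.4) - (8, 8) = (-3.6, -2.6).

Step 2 — sample covariance matrix, S[i,j] = (1/(n-1)) · Σ_k (x_{k,i} - mean_i) · (x_{k,j} - mean_j), divisor n-1 = 4:
  S[A,A] = ((1.6)·(1.6) + (1.6)·(1.6) + (-3.4)·(-3.4) + (-1.4)·(-1.4) + (1.6)·(1.6)) / 4 = 21.2/4 = 5.3
  S[A,B] = ((1.6)·(0.6) + (1.6)·(-3.4) + (-3.4)·(-1.4) + (-1.4)·(3.6) + (1.6)·(0.6)) / 4 = -3.8/4 = -0.95
  S[B,B] = ((0.6)·(0.6) + (-3.4)·(-3.4) + (-1.4)·(-1.4) + (3.6)·(3.6) + (0.6)·(0.6)) / 4 = 27.2/4 = 6.8
  S = [[5.3, -0.95],
 [-0.95, 6.8]].

Step 3 — invert S. det(S) = 5.3·6.8 - (-0.95)² = 35.1375.
  S^{-1} = (1/det) · [[d, -b], [-b, a]] = [[0.1935, 0.027],
 [0.027, 0.1508]].

Step 4 — quadratic form (x̄ - mu_0)^T · S^{-1} · (x̄ - mu_0):
  S^{-1} · (x̄ - mu_0) = (-0.767, -0.4895),
  (x̄ - mu_0)^T · [...] = (-3.6)·(-0.767) + (-2.6)·(-0.4895) = 4.0339.

Step 5 — scale by n: T² = 5 · 4.0339 = 20.1693.

T² ≈ 20.1693


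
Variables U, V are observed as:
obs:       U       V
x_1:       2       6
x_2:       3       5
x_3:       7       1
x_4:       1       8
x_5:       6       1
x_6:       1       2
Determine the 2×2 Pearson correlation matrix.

Step 1 — column means:
  mean(U) = (2 + 3 + 7 + 1 + 6 + 1) / 6 = 20/6 = 3.3333
  mean(V) = (6 + 5 + 1 + 8 + 1 + 2) / 6 = 23/6 = 3.8333

Step 2 — sample variances and covariances s[i,j] = (1/(n-1)) · Σ_k (x_{k,i} - mean_i) · (x_{k,j} - mean_j), with n-1 = 5:
  s[U,U] = ((-1.3333)·(-1.3333) + (-0.3333)·(-0.3333) + (3.6667)·(3.6667) + (-2.3333)·(-2.3333) + (2.6667)·(2.6667) + (-2.3333)·(-2.3333)) / 5 = 33.3333/5 = 6.6667
  s[U,V] = ((-1.3333)·(2.1667) + (-0.3333)·(1.1667) + (3.6667)·(-2.8333) + (-2.3333)·(4.1667) + (2.6667)·(-2.8333) + (-2.3333)·(-1.8333)) / 5 = -26.6667/5 = -5.3333
  s[V,V] = ((2.1667)·(2.1667) + (1.1667)·(1.1667) + (-2.8333)·(-2.8333) + (4.1667)·(4.1667) + (-2.8333)·(-2.8333) + (-1.8333)·(-1.8333)) / 5 = 42.8333/5 = 8.5667
  Sample standard deviations s_i = √(s[i,i]):
  s(U) = √(6.6667) = 2.582
  s(V) = √(8.5667) = 2.9269

Step 3 — r_{ij} = s_{ij} / (s_i · s_j):
  r[U,U] = 1 (diagonal).
  r[U,V] = -5.3333 / (2.582 · 2.9269) = -5.3333 / 7.5572 = -0.7057
  r[V,V] = 1 (diagonal).

R is symmetric with unit diagonal. Assembling:

R = [[1, -0.7057],
 [-0.7057, 1]]


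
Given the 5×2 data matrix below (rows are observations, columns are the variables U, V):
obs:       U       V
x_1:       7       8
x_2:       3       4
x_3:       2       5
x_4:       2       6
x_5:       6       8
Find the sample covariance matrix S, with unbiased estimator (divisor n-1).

Step 1 — column means:
  mean(U) = (7 + 3 + 2 + 2 + 6) / 5 = 20/5 = 4
  mean(V) = (8 + 4 + 5 + 6 + 8) / 5 = 31/5 = 6.2

Step 2 — sample covariance S[i,j] = (1/(n-1)) · Σ_k (x_{k,i} - mean_i) · (x_{k,j} - mean_j), with n-1 = 4.
  S[U,U] = ((3)·(3) + (-1)·(-1) + (-2)·(-2) + (-2)·(-2) + (2)·(2)) / 4 = 22/4 = 5.5
  S[U,V] = ((3)·(1.8) + (-1)·(-2.2) + (-2)·(-1.2) + (-2)·(-0.2) + (2)·(1.8)) / 4 = 14/4 = 3.5
  S[V,V] = ((1.8)·(1.8) + (-2.2)·(-2.2) + (-1.2)·(-1.2) + (-0.2)·(-0.2) + (1.8)·(1.8)) / 4 = 12.8/4 = 3.2

S is symmetric (S[j,i] = S[i,j]). Assembling:

S = [[5.5, 3.5],
 [3.5, 3.2]]


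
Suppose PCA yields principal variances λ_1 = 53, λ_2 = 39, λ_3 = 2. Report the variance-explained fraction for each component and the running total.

Step 1 — total variance = trace(Sigma) = Σ λ_i = 53 + 39 + 2 = 94.

Step 2 — fraction explained by component i = λ_i / Σ λ:
  PC1: 53/94 = 0.5638
  PC2: 39/94 = 0.4149
  PC3: 2/94 = 0.0213

Step 3 — cumulative fraction after k components = (λ_1 + ... + λ_k) / Σ λ:
  k = 1: 53/94 = 0.5638
  k = 2: (53 + 39)/94 = 92/94 = 0.9787
  k = 3: (53 + 39 + 2)/94 = 94/94 = 1

Summary (fraction, with percent):

explained: PC1 0.5638 (56.38%), PC2 0.4149 (41.49%), PC3 0.0213 (2.13%);  cumulative: 0.5638, 0.9787, 1


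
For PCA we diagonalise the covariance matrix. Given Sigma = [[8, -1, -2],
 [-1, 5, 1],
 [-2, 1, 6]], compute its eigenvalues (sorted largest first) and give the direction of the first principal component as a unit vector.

Step 1 — characteristic polynomial p(λ) = det(λI - Sigma) = λ³ - tr·λ² + c_1·λ - det, where tr = trace, c_1 = sum of the principal 2×2 minors, det = det(Sigma):
  tr = 8 + 5 + 6 = 19,
  c_1 = (8·5 - (-1)²) + (8·6 - (-2)²) + (5·6 - (1)²) = 39 + 44 + 29 = 112,
  det = 8·(5·6 - (1)²) - (-1)·((-1)·6 - (1)·(-2)) + (-2)·((-1)·(1) - 5·(-2)) = 8·(29) - (-1)·(-4) + (-2)·(9) = 210.
  So p(λ) = λ³ - 19λ² + 112λ - 210.
Step 2 — look for an integer root (rational root theorem: any rational root is an integer divisor of 210). Testing λ = 5:
  p(5) = 125 - 475 + 560 - 210 = 0  ✓
  Dividing out (λ - 5): p(λ) = (λ - 5)(λ² - 14λ + 42).
Step 3 — remaining eigenvalues from the quadratic λ² - 14λ + 42 = 0:
  Δ = 14² - 4·42 = 196 - 168 = 28,  λ = (14 ± √28)/2 = (14 ± 5.2915)/2 ≈ 9.6458 or 4.3542.
  Sorted: λ_1 = 9.6458,  λ_2 = 5,  λ_3 = 4.3542  (check: sum = 19 = tr ✓).

Step 4 — unit eigenvector for λ_1 ≈ 9.6458: v spans the null space of (Sigma - λ_1 I), whose rows are
  r_1 = (-1.6458, -1, -2),  r_2 = (-1, -4.6458, 1),  r_3 = (-2, 1, -3.6458).
  v is orthogonal to every row, so take v ∝ r_1 × r_2 = ((-1)·(1) - (-2)·(-4.6458), (-2)·(-1) - (-1.6458)·(1), (-1.6458)·(-4.6458) - (-1)·(-1)) ≈ (-10.2915, 3.6458, 6.6458).
  Rescale (multiply by -1 so the first nonzero entry is positive): u = (10.2915, -3.6458, -6.6458).
  ||u|| = √((10.2915)² + (-3.6458)² + (-6.6458)²) = √(163.3725) ≈ 12.7817,  v_1 = u/||u|| ≈ (0.8052, -0.2852, -0.5199) (||v_1|| = 1).

λ_1 = 9.6458,  λ_2 = 5,  λ_3 = 4.3542;  v_1 ≈ (0.8052, -0.2852, -0.5199)


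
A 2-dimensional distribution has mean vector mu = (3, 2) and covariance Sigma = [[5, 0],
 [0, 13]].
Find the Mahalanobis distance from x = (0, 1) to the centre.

Step 1 — centre the observation: (x - mu) = (-3, -1).

Step 2 — invert Sigma. det(Sigma) = 5·13 - (0)² = 65.
  Sigma^{-1} = (1/det) · [[d, -b], [-b, a]] = [[0.2, 0],
 [0, 0.0769]].

Step 3 — form the quadratic (x - mu)^T · Sigma^{-1} · (x - mu):
  Sigma^{-1} · (x - mu) = (-0.6, -0.0769).
  (x - mu)^T · [Sigma^{-1} · (x - mu)] = (-3)·(-0.6) + (-1)·(-0.0769) = 1.8769.

Step 4 — take square root: d = √(1.8769) ≈ 1.37.

d(x, mu) = √(1.8769) ≈ 1.37


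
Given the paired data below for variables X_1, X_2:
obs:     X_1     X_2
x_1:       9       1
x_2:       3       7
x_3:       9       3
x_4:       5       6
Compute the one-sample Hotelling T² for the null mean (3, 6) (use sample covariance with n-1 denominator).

Step 1 — sample mean vector:
  mean(X_1) = (9 + 3 + 9 + 5) / 4 = 26/4 = 6.5
  mean(X_2) = (1 + 7 + 3 + 6) / 4 = 17/4 = 4.25
  x̄ = (6.5, 4.25),  deviation x̄ - mu_0 = (6.5, 4.25) - (3, 6) = (3.5, -1.75).

Step 2 — sample covariance matrix, S[i,j] = (1/(n-1)) · Σ_k (x_{k,i} - mean_i) · (x_{k,j} - mean_j), divisor n-1 = 3:
  S[X_1,X_1] = ((2.5)·(2.5) + (-3.5)·(-3.5) + (2.5)·(2.5) + (-1.5)·(-1.5)) / 3 = 27/3 = 9
  S[X_1,X_2] = ((2.5)·(-3.25) + (-3.5)·(2.75) + (2.5)·(-1.25) + (-1.5)·(1.75)) / 3 = -23.5/3 = -7.8333
  S[X_2,X_2] = ((-3.25)·(-3.25) + (2.75)·(2.75) + (-1.25)·(-1.25) + (1.75)·(1.75)) / 3 = 22.75/3 = 7.5833
  S = [[9, -7.8333],
 [-7.8333, 7.5833]].

Step 3 — invert S. det(S) = 9·7.5833 - (-7.8333)² = 6.8889.
  S^{-1} = (1/det) · [[d, -b], [-b, a]] = [[1.1008, 1.1371],
 [1.1371, 1.3065]].

Step 4 — quadratic form (x̄ - mu_0)^T · S^{-1} · (x̄ - mu_0):
  S^{-1} · (x̄ - mu_0) = (1.8629, 1.6935),
  (x̄ - mu_0)^T · [...] = (3.5)·(1.8629) + (-1.75)·(1.6935) = 3.5565.

Step 5 — scale by n: T² = 4 · 3.5565 = 14.2258.

T² ≈ 14.2258
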